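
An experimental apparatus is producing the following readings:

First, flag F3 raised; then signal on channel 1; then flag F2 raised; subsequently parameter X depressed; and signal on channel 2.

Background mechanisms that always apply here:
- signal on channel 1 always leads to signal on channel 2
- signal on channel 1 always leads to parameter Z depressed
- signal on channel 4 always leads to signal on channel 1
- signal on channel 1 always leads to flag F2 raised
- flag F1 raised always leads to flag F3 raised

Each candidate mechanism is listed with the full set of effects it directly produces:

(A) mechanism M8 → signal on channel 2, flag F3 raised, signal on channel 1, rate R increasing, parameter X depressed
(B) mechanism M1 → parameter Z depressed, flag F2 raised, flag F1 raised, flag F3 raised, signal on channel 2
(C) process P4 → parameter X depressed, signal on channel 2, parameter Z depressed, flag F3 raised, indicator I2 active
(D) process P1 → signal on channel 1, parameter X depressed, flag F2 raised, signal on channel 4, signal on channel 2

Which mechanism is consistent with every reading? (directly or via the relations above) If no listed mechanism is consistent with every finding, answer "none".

A

Checking each candidate against the observations:
(A) mechanism M8 — flag F3 raised +; signal on channel 1 +; flag F2 raised + (by signal on channel 1 → flag F2 raised); parameter X depressed +; signal on channel 2 +
(B) mechanism M1 — flag F3 raised +; signal on channel 1 -; flag F2 raised +; parameter X depressed -; signal on channel 2 +
(C) process P4 — does not account for signal on channel 1, flag F2 raised
(D) process P1 — flag F3 raised -; signal on channel 1 +; flag F2 raised +; parameter X depressed +; signal on channel 2 +
(A) is the only candidate with no mismatches.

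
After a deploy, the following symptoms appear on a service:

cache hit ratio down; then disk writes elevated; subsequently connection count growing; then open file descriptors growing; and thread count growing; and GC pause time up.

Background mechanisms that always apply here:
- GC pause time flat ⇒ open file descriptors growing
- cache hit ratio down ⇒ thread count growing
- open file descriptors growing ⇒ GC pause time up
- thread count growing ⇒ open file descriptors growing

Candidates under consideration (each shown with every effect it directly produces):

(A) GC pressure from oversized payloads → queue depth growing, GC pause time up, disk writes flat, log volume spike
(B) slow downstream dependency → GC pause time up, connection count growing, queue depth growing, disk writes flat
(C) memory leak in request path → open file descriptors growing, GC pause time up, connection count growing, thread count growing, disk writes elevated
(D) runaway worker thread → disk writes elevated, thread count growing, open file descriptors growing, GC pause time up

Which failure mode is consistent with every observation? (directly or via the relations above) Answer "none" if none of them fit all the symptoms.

Checking each candidate against the observations:
(A) GC pressure from oversized payloads — cache hit ratio down miss; disk writes elevated miss; connection count growing miss; open file descriptors growing miss; thread count growing miss; GC pause time up match
(B) slow downstream dependency — fails on cache hit ratio down, disk writes elevated, open file descriptors growing, thread count growing (predicts disk writes flat, not disk writes elevated)
(C) memory leak in request path — does not account for cache hit ratio down
(D) runaway worker thread — cache hit ratio down miss; disk writes elevated match; connection count growing miss; open file descriptors growing match; thread count growing match; GC pause time up match
No candidate is consistent with all observations.

none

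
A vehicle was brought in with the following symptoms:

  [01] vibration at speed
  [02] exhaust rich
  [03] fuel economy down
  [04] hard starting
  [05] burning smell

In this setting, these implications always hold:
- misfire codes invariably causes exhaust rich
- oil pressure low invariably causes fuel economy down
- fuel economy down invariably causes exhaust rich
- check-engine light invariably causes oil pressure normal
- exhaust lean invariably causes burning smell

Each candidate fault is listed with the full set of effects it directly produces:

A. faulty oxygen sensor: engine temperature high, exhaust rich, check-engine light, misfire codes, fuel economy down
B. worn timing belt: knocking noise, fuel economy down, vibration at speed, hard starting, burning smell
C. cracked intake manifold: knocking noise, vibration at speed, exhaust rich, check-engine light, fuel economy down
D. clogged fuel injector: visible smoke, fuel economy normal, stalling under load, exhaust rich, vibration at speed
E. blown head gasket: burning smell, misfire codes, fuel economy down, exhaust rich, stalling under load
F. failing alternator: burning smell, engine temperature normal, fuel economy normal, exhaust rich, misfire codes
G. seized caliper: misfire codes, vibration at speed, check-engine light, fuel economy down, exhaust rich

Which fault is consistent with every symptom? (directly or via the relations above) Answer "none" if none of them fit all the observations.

B

Checking each candidate against the observations:
(A) faulty oxygen sensor — vibration at speed NO; exhaust rich yes; fuel economy down yes; hard starting NO; burning smell NO
(B) worn timing belt — accounts for every observation (exhaust rich via fuel economy down → exhaust rich)
(C) cracked intake manifold — does not account for hard starting, burning smell
(D) clogged fuel injector — vibration at speed yes; exhaust rich yes; fuel economy down NO; hard starting NO; burning smell NO
(E) blown head gasket — vibration at speed NO; exhaust rich yes; fuel economy down yes; hard starting NO; burning smell yes
(F) failing alternator — vibration at speed NO; exhaust rich yes; fuel economy down NO; hard starting NO; burning smell yes
(G) seized caliper — vibration at speed yes; exhaust rich yes; fuel economy down yes; hard starting NO; burning smell NO
(B) alone accounts for all the evidence.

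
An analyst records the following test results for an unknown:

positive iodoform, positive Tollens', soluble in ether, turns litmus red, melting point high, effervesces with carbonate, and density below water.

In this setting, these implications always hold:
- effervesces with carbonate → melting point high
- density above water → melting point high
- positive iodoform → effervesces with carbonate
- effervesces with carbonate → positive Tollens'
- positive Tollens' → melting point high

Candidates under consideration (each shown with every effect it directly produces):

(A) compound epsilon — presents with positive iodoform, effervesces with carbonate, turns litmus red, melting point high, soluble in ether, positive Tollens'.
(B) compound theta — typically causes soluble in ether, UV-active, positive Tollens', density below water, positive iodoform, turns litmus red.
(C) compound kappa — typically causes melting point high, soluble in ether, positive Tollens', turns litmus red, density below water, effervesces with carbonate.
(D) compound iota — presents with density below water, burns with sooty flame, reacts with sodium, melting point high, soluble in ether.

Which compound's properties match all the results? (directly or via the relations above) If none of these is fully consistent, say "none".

Testing each hypothesis:
(A) compound epsilon — does not account for density below water
(B) compound theta — accounts for every observation (melting point high via positive Tollens' → melting point high)
(C) compound kappa — positive iodoform miss; positive Tollens' match; soluble in ether match; turns litmus red match; melting point high match; effervesces with carbonate match; density below water match
(D) compound iota — positive iodoform miss; positive Tollens' miss; soluble in ether match; turns litmus red miss; melting point high match; effervesces with carbonate miss; density below water match
Only (B) is consistent with every observation.

B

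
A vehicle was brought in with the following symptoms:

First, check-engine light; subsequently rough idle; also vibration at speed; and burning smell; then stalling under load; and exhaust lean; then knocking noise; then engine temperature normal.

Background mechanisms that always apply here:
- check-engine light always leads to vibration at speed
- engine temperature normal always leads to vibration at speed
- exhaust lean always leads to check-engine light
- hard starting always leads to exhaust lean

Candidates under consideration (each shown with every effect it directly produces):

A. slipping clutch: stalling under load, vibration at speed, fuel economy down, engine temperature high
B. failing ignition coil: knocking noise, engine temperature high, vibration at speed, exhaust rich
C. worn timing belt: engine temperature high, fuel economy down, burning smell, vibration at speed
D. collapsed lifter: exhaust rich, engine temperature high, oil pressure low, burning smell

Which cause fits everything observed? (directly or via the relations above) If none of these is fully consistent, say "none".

Testing each hypothesis:
(A) slipping clutch — check-engine light miss; rough idle miss; vibration at speed match; burning smell miss; stalling under load match; exhaust lean miss; knocking noise miss; engine temperature normal miss
(B) failing ignition coil — fails on check-engine light, rough idle, burning smell, stalling under load, exhaust lean, engine temperature normal (predicts exhaust rich, not exhaust lean; predicts engine temperature high, not engine temperature normal)
(C) worn timing belt — check-engine light miss; rough idle miss; vibration at speed match; burning smell match; stalling under load miss; exhaust lean miss; knocking noise miss; engine temperature normal miss
(D) collapsed lifter — check-engine light miss; rough idle miss; vibration at speed miss; burning smell match; stalling under load miss; exhaust lean miss; knocking noise miss; engine temperature normal miss
No candidate is consistent with all observations.

none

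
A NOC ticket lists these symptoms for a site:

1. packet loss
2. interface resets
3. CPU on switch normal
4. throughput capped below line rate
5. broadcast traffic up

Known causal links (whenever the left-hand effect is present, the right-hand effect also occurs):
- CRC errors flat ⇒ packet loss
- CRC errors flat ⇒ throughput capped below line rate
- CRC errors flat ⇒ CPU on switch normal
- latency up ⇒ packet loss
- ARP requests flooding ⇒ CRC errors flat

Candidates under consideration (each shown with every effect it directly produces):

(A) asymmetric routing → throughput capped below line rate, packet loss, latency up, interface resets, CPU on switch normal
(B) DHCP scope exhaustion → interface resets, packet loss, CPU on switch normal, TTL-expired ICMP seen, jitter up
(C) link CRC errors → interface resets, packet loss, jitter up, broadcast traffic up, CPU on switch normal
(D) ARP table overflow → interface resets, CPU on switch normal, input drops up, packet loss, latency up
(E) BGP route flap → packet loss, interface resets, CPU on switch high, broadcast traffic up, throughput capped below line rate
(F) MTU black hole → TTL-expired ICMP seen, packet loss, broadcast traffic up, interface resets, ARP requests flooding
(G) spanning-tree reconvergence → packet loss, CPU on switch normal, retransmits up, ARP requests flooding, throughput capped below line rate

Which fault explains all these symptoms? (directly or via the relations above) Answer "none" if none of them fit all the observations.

Testing each hypothesis:
(A) asymmetric routing — does not account for broadcast traffic up
(B) DHCP scope exhaustion — packet loss yes; interface resets yes; CPU on switch normal yes; throughput capped below line rate NO; broadcast traffic up NO
(C) link CRC errors — packet loss yes; interface resets yes; CPU on switch normal yes; throughput capped below line rate NO; broadcast traffic up yes
(D) ARP table overflow — does not account for throughput capped below line rate, broadcast traffic up
(E) BGP route flap — packet loss yes; interface resets yes; CPU on switch normal NO; throughput capped below line rate yes; broadcast traffic up yes
(F) MTU black hole — packet loss yes; interface resets yes; CPU on switch normal yes (by ARP requests flooding → CRC errors flat → CPU on switch normal); throughput capped below line rate yes (by ARP requests flooding → CRC errors flat → throughput capped below line rate); broadcast traffic up yes
(G) spanning-tree reconvergence — packet loss yes; interface resets NO; CPU on switch normal yes; throughput capped below line rate yes; broadcast traffic up NO
Only (F) is consistent with every observation.

F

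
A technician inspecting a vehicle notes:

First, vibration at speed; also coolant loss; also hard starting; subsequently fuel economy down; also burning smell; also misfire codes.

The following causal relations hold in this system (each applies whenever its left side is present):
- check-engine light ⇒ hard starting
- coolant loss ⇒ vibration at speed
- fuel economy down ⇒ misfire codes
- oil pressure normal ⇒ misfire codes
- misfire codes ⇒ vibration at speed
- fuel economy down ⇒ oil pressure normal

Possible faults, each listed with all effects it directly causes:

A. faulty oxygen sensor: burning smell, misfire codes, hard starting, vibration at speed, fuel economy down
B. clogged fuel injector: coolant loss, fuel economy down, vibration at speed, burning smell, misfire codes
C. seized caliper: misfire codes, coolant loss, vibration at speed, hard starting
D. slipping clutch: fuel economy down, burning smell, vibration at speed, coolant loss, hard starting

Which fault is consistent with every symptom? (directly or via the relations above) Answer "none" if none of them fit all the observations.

D

Testing each hypothesis:
(A) faulty oxygen sensor — vibration at speed +; coolant loss -; hard starting +; fuel economy down +; burning smell +; misfire codes +
(B) clogged fuel injector — vibration at speed +; coolant loss +; hard starting -; fuel economy down +; burning smell +; misfire codes +
(C) seized caliper — vibration at speed +; coolant loss +; hard starting +; fuel economy down -; burning smell -; misfire codes +
(D) slipping clutch — vibration at speed +; coolant loss +; hard starting +; fuel economy down +; burning smell +; misfire codes + (via fuel economy down → misfire codes)
(D) alone accounts for all the evidence.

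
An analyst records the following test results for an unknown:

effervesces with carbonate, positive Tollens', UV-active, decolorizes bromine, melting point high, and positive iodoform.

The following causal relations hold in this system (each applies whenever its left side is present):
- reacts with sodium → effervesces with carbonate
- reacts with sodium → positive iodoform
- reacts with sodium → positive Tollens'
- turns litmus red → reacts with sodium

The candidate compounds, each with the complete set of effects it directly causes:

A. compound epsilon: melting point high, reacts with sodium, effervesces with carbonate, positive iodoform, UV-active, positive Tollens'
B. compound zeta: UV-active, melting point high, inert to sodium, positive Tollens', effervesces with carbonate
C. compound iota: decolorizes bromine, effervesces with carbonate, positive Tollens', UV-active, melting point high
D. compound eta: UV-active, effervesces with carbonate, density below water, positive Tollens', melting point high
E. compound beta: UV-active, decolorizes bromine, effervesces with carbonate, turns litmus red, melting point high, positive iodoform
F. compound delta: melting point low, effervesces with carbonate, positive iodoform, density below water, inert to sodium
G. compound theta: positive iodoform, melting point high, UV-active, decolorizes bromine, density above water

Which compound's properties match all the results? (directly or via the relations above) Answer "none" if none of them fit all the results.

Checking each candidate against the observations:
(A) compound epsilon — does not account for decolorizes bromine
(B) compound zeta — effervesces with carbonate +; positive Tollens' +; UV-active +; decolorizes bromine -; melting point high +; positive iodoform -
(C) compound iota — does not account for positive iodoform
(D) compound eta — effervesces with carbonate +; positive Tollens' +; UV-active +; decolorizes bromine -; melting point high +; positive iodoform -
(E) compound beta — effervesces with carbonate +; positive Tollens' + (through turns litmus red → reacts with sodium → positive Tollens'); UV-active +; decolorizes bromine +; melting point high +; positive iodoform +
(F) compound delta — fails on positive Tollens', UV-active, decolorizes bromine, melting point high (predicts melting point low, not melting point high)
(G) compound theta — effervesces with carbonate -; positive Tollens' -; UV-active +; decolorizes bromine +; melting point high +; positive iodoform +
Only (E) is consistent with every observation.

E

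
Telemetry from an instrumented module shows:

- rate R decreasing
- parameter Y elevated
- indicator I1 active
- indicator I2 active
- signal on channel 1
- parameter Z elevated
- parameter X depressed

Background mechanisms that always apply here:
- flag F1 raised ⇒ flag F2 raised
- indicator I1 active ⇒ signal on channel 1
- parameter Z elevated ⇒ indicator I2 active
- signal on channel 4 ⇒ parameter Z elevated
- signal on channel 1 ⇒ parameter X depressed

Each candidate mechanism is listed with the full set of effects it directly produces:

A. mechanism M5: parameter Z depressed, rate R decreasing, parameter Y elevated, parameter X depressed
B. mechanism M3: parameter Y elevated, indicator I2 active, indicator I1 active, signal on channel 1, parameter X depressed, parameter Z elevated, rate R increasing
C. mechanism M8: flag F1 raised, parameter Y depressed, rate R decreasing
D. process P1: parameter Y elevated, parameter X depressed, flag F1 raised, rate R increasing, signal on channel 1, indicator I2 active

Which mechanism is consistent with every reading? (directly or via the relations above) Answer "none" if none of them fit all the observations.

For each candidate, compare predicted effects to what was observed:
(A) mechanism M5 — rate R decreasing +; parameter Y elevated +; indicator I1 active -; indicator I2 active -; signal on channel 1 -; parameter Z elevated -; parameter X depressed +
(B) mechanism M3 — rate R decreasing -; parameter Y elevated +; indicator I1 active +; indicator I2 active +; signal on channel 1 +; parameter Z elevated +; parameter X depressed +
(C) mechanism M8 — fails on parameter Y elevated, indicator I1 active, indicator I2 active, signal on channel 1, parameter Z elevated, parameter X depressed (predicts parameter Y depressed, not parameter Y elevated)
(D) process P1 — fails on rate R decreasing, indicator I1 active, parameter Z elevated (predicts rate R increasing, not rate R decreasing)
None of the listed candidates fits everything.

none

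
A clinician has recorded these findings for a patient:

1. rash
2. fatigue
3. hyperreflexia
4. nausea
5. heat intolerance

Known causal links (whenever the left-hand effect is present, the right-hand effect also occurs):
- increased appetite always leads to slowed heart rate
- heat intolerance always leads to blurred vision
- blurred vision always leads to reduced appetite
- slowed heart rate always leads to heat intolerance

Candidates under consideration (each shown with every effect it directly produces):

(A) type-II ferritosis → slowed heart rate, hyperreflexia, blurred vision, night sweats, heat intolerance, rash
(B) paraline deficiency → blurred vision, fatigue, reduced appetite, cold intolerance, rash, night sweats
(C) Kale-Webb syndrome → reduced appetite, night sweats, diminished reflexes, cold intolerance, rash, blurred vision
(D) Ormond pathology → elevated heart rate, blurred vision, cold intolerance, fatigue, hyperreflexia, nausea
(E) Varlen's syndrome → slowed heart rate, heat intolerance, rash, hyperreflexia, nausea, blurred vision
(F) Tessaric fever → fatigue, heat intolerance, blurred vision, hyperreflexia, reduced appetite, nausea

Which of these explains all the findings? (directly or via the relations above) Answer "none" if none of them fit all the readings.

none

Testing each hypothesis:
(A) type-II ferritosis — rash +; fatigue -; hyperreflexia +; nausea -; heat intolerance +
(B) paraline deficiency — fails on hyperreflexia, nausea, heat intolerance (predicts cold intolerance, not heat intolerance)
(C) Kale-Webb syndrome — rash +; fatigue -; hyperreflexia -; nausea -; heat intolerance -
(D) Ormond pathology — rash -; fatigue +; hyperreflexia +; nausea +; heat intolerance -
(E) Varlen's syndrome — does not account for fatigue
(F) Tessaric fever — does not account for rash
No candidate is consistent with all observations.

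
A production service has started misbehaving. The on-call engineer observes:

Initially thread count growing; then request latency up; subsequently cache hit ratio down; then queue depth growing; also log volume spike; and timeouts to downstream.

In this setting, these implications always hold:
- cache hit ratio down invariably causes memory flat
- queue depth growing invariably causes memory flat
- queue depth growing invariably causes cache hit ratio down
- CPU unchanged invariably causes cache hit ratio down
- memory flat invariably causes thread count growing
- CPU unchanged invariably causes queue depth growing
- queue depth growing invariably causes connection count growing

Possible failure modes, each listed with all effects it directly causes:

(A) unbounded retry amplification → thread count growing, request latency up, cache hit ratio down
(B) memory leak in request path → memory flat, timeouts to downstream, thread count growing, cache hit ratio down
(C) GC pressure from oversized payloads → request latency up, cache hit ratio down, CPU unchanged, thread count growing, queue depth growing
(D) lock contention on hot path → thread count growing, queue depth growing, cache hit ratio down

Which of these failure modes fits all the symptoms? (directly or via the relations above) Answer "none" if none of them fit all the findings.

Checking each candidate against the observations:
(A) unbounded retry amplification — thread count growing match; request latency up match; cache hit ratio down match; queue depth growing miss; log volume spike miss; timeouts to downstream miss
(B) memory leak in request path — thread count growing match; request latency up miss; cache hit ratio down match; queue depth growing miss; log volume spike miss; timeouts to downstream match
(C) GC pressure from oversized payloads — thread count growing match; request latency up match; cache hit ratio down match; queue depth growing match; log volume spike miss; timeouts to downstream miss
(D) lock contention on hot path — does not account for request latency up, log volume spike, timeouts to downstream
None of the listed candidates fits everything.

none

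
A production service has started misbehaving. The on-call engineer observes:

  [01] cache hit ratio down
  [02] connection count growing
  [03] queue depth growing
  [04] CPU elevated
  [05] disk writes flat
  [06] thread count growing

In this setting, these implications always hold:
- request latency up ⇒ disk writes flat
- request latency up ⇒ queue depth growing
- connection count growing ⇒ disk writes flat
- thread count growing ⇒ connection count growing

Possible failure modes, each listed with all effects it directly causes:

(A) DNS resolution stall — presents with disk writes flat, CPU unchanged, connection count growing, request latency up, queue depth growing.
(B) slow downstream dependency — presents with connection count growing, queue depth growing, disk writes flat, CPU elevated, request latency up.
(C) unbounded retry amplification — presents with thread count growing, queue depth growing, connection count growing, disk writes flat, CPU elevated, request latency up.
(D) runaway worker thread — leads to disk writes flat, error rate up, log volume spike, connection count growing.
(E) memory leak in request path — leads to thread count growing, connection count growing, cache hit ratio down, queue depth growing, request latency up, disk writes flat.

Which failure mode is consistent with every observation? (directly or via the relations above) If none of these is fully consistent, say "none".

none

Per-candidate check:
(A) DNS resolution stall — fails on cache hit ratio down, CPU elevated, thread count growing (predicts CPU unchanged, not CPU elevated)
(B) slow downstream dependency — cache hit ratio down -; connection count growing +; queue depth growing +; CPU elevated +; disk writes flat +; thread count growing -
(C) unbounded retry amplification — cache hit ratio down -; connection count growing +; queue depth growing +; CPU elevated +; disk writes flat +; thread count growing +
(D) runaway worker thread — cache hit ratio down -; connection count growing +; queue depth growing -; CPU elevated -; disk writes flat +; thread count growing -
(E) memory leak in request path — does not account for CPU elevated
Every candidate fails on at least one observation.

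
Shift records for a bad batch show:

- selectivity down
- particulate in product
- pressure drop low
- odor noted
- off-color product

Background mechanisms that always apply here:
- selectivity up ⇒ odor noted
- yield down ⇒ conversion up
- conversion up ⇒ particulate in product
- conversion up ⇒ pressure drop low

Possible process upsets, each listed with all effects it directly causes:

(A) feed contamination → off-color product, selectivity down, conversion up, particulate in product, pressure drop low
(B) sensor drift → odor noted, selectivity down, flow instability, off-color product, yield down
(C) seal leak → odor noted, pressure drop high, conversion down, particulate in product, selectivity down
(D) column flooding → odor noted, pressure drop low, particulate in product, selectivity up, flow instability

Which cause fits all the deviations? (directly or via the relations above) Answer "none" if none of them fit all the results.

B

Per-candidate check:
(A) feed contamination — selectivity down yes; particulate in product yes; pressure drop low yes; odor noted NO; off-color product yes
(B) sensor drift — selectivity down yes; particulate in product yes (via yield down → conversion up → particulate in product); pressure drop low yes (via yield down → conversion up → pressure drop low); odor noted yes; off-color product yes
(C) seal leak — selectivity down yes; particulate in product yes; pressure drop low NO; odor noted yes; off-color product NO
(D) column flooding — fails on selectivity down, off-color product (predicts selectivity up, not selectivity down)
Only (B) is consistent with every observation.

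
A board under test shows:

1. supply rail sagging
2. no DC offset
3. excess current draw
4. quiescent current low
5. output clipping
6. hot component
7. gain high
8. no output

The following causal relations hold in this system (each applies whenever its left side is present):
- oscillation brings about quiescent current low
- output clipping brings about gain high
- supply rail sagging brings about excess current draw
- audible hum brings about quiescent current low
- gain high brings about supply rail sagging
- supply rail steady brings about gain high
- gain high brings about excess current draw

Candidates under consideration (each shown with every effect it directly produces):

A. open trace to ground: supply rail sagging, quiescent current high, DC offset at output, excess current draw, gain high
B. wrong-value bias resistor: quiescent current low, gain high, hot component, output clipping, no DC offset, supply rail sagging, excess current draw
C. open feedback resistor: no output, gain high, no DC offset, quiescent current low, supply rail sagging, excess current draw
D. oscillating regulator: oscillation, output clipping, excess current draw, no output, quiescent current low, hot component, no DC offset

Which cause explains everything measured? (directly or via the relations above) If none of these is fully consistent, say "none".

Testing each hypothesis:
(A) open trace to ground — supply rail sagging yes; no DC offset NO; excess current draw yes; quiescent current low NO; output clipping NO; hot component NO; gain high yes; no output NO
(B) wrong-value bias resistor — does not account for no output
(C) open feedback resistor — supply rail sagging yes; no DC offset yes; excess current draw yes; quiescent current low yes; output clipping NO; hot component NO; gain high yes; no output yes
(D) oscillating regulator — supply rail sagging yes (through output clipping → gain high → supply rail sagging); no DC offset yes; excess current draw yes; quiescent current low yes; output clipping yes; hot component yes; gain high yes (through output clipping → gain high); no output yes
Only (D) is consistent with every observation.

D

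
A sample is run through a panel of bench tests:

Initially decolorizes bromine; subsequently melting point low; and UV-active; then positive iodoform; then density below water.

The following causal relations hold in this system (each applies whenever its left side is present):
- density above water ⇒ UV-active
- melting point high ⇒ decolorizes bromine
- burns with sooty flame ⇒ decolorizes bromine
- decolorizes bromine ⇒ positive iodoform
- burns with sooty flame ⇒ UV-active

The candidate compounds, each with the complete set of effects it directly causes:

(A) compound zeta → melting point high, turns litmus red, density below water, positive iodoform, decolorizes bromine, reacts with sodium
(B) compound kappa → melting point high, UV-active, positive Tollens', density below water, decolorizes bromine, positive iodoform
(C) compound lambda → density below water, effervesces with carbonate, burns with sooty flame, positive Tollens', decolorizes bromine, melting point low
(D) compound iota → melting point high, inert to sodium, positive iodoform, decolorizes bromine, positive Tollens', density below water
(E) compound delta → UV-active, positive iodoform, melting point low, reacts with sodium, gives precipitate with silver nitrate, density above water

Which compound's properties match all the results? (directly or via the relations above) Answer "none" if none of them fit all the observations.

Testing each hypothesis:
(A) compound zeta — fails on melting point low, UV-active (predicts melting point high, not melting point low)
(B) compound kappa — fails on melting point low (predicts melting point high, not melting point low)
(C) compound lambda — accounts for every observation (UV-active through burns with sooty flame → UV-active)
(D) compound iota — decolorizes bromine ✓; melting point low ✗; UV-active ✗; positive iodoform ✓; density below water ✓
(E) compound delta — decolorizes bromine ✗; melting point low ✓; UV-active ✓; positive iodoform ✓; density below water ✗
(C) alone accounts for all the evidence.

C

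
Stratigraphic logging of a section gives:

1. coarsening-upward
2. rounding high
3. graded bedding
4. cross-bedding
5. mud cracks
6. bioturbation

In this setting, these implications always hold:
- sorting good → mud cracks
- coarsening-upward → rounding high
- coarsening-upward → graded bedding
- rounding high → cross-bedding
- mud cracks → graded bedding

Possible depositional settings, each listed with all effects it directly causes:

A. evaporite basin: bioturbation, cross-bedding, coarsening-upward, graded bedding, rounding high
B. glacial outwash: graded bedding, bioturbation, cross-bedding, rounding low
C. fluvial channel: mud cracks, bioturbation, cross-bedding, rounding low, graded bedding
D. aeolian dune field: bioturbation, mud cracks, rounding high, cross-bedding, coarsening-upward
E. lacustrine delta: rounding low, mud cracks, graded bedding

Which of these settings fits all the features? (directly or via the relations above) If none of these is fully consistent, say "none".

D

Per-candidate check:
(A) evaporite basin — coarsening-upward yes; rounding high yes; graded bedding yes; cross-bedding yes; mud cracks NO; bioturbation yes
(B) glacial outwash — coarsening-upward NO; rounding high NO; graded bedding yes; cross-bedding yes; mud cracks NO; bioturbation yes
(C) fluvial channel — fails on coarsening-upward, rounding high (predicts rounding low, not rounding high)
(D) aeolian dune field — accounts for every observation (graded bedding by mud cracks → graded bedding)
(E) lacustrine delta — coarsening-upward NO; rounding high NO; graded bedding yes; cross-bedding NO; mud cracks yes; bioturbation NO
(D) is the only candidate with no mismatches.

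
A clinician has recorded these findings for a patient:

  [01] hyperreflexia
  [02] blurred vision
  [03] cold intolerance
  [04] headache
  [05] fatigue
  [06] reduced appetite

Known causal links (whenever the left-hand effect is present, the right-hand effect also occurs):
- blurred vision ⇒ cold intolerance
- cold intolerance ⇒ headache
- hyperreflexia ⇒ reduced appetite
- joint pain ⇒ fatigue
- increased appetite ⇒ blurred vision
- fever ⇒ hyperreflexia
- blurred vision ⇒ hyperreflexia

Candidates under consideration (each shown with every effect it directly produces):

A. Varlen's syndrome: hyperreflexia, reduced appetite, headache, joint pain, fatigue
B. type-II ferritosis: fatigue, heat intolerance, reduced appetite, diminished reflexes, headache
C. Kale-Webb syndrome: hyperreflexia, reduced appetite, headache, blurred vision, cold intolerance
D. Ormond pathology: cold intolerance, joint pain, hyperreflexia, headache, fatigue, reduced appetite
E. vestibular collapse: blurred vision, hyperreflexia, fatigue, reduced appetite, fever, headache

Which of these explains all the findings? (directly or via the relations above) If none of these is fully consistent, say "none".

Per-candidate check:
(A) Varlen's syndrome — hyperreflexia +; blurred vision -; cold intolerance -; headache +; fatigue +; reduced appetite +
(B) type-II ferritosis — fails on hyperreflexia, blurred vision, cold intolerance (predicts diminished reflexes, not hyperreflexia; predicts heat intolerance, not cold intolerance)
(C) Kale-Webb syndrome — hyperreflexia +; blurred vision +; cold intolerance +; headache +; fatigue -; reduced appetite +
(D) Ormond pathology — does not account for blurred vision
(E) vestibular collapse — hyperreflexia +; blurred vision +; cold intolerance + (via blurred vision → cold intolerance); headache +; fatigue +; reduced appetite +
(E) alone accounts for all the evidence.

E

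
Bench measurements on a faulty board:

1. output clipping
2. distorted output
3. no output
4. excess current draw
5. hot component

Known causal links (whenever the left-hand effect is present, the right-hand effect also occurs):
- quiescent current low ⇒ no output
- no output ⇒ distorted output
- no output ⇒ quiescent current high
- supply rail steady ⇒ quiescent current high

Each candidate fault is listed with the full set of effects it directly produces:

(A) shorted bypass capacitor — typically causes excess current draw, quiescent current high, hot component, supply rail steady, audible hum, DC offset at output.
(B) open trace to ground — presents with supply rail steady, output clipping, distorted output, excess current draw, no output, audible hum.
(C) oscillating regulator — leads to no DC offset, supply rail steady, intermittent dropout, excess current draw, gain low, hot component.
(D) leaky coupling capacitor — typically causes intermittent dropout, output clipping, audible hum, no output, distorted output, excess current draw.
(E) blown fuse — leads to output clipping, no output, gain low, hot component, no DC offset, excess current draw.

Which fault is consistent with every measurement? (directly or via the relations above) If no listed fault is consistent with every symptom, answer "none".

Testing each hypothesis:
(A) shorted bypass capacitor — does not account for output clipping, distorted output, no output
(B) open trace to ground — does not account for hot component
(C) oscillating regulator — does not account for output clipping, distorted output, no output
(D) leaky coupling capacitor — output clipping yes; distorted output yes; no output yes; excess current draw yes; hot component NO
(E) blown fuse — output clipping yes; distorted output yes (via no output → distorted output); no output yes; excess current draw yes; hot component yes
(E) is the only candidate with no mismatches.

E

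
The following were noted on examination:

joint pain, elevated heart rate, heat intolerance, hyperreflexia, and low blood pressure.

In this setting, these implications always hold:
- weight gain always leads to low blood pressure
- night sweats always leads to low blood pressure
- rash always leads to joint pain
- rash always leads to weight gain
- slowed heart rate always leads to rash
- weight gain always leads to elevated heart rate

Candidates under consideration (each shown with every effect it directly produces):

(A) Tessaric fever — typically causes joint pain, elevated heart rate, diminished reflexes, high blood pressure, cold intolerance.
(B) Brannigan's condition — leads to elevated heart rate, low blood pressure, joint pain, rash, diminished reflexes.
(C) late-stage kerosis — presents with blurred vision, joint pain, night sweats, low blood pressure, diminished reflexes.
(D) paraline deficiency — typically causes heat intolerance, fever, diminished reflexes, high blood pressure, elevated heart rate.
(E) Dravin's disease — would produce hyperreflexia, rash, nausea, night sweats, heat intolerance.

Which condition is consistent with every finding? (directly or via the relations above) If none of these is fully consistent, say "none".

Checking each candidate against the observations:
(A) Tessaric fever — fails on heat intolerance, hyperreflexia, low blood pressure (predicts cold intolerance, not heat intolerance; predicts diminished reflexes, not hyperreflexia; predicts high blood pressure, not low blood pressure)
(B) Brannigan's condition — joint pain ✓; elevated heart rate ✓; heat intolerance ✗; hyperreflexia ✗; low blood pressure ✓
(C) late-stage kerosis — joint pain ✓; elevated heart rate ✗; heat intolerance ✗; hyperreflexia ✗; low blood pressure ✓
(D) paraline deficiency — joint pain ✗; elevated heart rate ✓; heat intolerance ✓; hyperreflexia ✗; low blood pressure ✗
(E) Dravin's disease — accounts for every observation (joint pain through rash → joint pain)
(E) is the only candidate with no mismatches.

E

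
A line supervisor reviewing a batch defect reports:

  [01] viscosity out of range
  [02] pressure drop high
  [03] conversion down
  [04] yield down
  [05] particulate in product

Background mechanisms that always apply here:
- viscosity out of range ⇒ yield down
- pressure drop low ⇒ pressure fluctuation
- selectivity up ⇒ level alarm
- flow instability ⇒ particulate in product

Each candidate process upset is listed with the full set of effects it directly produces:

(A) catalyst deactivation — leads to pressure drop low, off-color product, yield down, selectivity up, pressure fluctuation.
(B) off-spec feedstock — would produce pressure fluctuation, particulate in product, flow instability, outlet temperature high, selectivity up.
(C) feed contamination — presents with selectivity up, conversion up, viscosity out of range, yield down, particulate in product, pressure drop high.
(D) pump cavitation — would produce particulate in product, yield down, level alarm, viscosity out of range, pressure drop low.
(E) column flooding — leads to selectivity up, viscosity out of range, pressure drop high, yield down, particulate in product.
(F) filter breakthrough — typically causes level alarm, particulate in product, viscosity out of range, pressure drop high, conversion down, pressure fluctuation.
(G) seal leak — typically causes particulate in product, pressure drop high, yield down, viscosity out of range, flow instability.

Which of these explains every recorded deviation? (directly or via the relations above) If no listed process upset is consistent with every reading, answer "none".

F

For each candidate, compare predicted effects to what was observed:
(A) catalyst deactivation — fails on viscosity out of range, pressure drop high, conversion down, particulate in product (predicts pressure drop low, not pressure drop high)
(B) off-spec feedstock — viscosity out of range miss; pressure drop high miss; conversion down miss; yield down miss; particulate in product match
(C) feed contamination — fails on conversion down (predicts conversion up, not conversion down)
(D) pump cavitation — fails on pressure drop high, conversion down (predicts pressure drop low, not pressure drop high)
(E) column flooding — does not account for conversion down
(F) filter breakthrough — viscosity out of range match; pressure drop high match; conversion down match; yield down match (via viscosity out of range → yield down); particulate in product match
(G) seal leak — does not account for conversion down
Only (F) is consistent with every observation.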